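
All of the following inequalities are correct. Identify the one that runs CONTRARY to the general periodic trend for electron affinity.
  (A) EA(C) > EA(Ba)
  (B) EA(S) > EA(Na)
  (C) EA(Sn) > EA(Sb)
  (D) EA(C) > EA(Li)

(C)

The general trend: electron affinity increases across a period and decreases down a group.
(A) C (period 2, group 14) vs Ba (period 6, group 2): the stated order agrees with the simple trend.
(B) S (period 3, group 16) vs Na (period 3, group 1): the stated order agrees with the simple trend.
(C) Sn (period 5, group 14) vs Sb (period 5, group 15): the stated order contradicts the simple trend.
(D) C (period 2, group 14) vs Li (period 2, group 1): the stated order agrees with the simple trend.
The exception is (C): adding an electron to Sb's half-filled 5p³ is unfavourable, so Sn has the more exothermic EA.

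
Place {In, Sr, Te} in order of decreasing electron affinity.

Electron affinity generally becomes more exothermic across a period toward the halogens and less exothermic down a group.
All lie in period 5, so electron affinity increases left to right.
So from highest to lowest: Te > In > Sr.

Te > In > Sr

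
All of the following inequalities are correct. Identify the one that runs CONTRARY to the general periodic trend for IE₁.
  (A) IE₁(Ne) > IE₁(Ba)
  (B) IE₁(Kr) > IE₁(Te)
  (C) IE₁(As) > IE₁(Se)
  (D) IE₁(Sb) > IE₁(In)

(C)

The general trend: IE₁ increases across a period and decreases down a group.
(A) Ne (period 2, group 18) vs Ba (period 6, group 2): the stated order agrees with the simple trend.
(B) Kr (period 4, group 18) vs Te (period 5, group 16): the stated order agrees with the simple trend.
(C) As (period 4, group 15) vs Se (period 4, group 16): the stated order contradicts the simple trend.
(D) Sb (period 5, group 15) vs In (period 5, group 13): the stated order agrees with the simple trend.
The exception is (C): Se (4p⁴) ionizes more easily than half-filled As (4p³).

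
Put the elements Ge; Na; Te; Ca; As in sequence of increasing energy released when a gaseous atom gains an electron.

Ca < Na < As < Ge < Te

Electron affinity generally becomes more exothermic across a period toward the halogens and less exothermic down a group.
Neither a single period nor a single group — weigh both effects.
Na > Ca: period and group pull opposite ways; the down-group shift dominates (53 vs 2 kJ/mol).
As > Na: the two effects oppose for this pair; the across-period effect wins (78 vs 53 kJ/mol).
Ge > As: this pair runs against the simple trend — see the exception note.
Te > Ge: the two effects oppose for this pair; the across-period effect wins (190 vs 119 kJ/mol).
Note the exception: Ge has a higher electron affinity than As, contrary to the simple trend — adding an electron to As's half-filled 4p³ is unfavourable, so Ge (4p²) has the more exothermic EA.
Tabulated electron affinity (kJ/mol): Na 53, Ca 2, Ge 119, As 78, Te 190.
So from lowest to highest: Ca < Na < As < Ge < Te.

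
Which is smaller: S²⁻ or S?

Forming S²⁻ adds 2 electrons to S. More electron–electron repulsion in the same shell, with unchanged nuclear charge, lets the cloud expand.
An anion is larger than its parent atom: S²⁻ > S.

S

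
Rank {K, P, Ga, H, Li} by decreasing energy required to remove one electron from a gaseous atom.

Across a period the outer electron is held more tightly (higher IE₁); down a group it sits in a higher shell, more shielded, and comes off more easily.
Here both period and group differ, so the two effects have to be weighed against each other.
Li > K: they share group 1; the group trend gives Li the larger value.
Ga > Li: the two effects oppose for this pair; the across-period effect wins (579 vs 520 kJ/mol).
P > Ga: both effects reinforce here, so P is clearly the higher of the two.
H > P: period and group pull opposite ways; the down-group shift dominates (1312 vs 1012 kJ/mol).
For reference (kJ/mol): H 1312, Li 520, P 1012, K 419, Ga 579.
So from highest to lowest: H > P > Ga > Li > K.

H > P > Ga > Li > K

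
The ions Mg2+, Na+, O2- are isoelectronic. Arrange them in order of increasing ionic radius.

All of these have 10 electrons, so size is governed by nuclear charge alone: the more protons, the stronger the pull on the same electron cloud, and the smaller the ion.
Nuclear charges: Mg2+ (Z=12), Na+ (Z=11), O2- (Z=8).
Smallest to largest: Mg2+ < Na+ < O2-.

Mg2+, Na+, O2-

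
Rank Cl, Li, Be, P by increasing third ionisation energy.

P, Cl, Li, Be

After 2 electrons have been removed, what remains? Cl²⁺ still has 5 valence electrons; Li²⁺ is already 1 electron into the core; Be²⁺ is the bare [He] core; P²⁺ still has 3 valence electrons.
Pulling an electron out of a noble-gas core costs far more than removing a remaining valence electron, so Li and Be sit at the high end of IE_3.
Valence configurations: Cl²⁺ [Ne]3s²3p³, P²⁺ [Ne]3s²3p¹.
The numbers (kJ/mol): Cl 3822, Li 11815, Be 14849, P 2914.
So the third ionization energies run P < Cl < Li < Be.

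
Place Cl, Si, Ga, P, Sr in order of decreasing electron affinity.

Si is in period 3, group 14; P is in period 3, group 15; Cl is in period 3, group 17; Ga is in period 4, group 13; Sr is in period 5, group 2.
Electron affinity generally becomes more exothermic across a period toward the halogens and less exothermic down a group.
These span different periods and groups, so the two trends combine.
Ga > Sr: both effects reinforce here, so Ga is clearly the higher of the two.
P > Ga: both effects reinforce here, so P is clearly the higher of the two.
Si > P: this pair runs against the simple trend — see the exception note.
Cl > Si: Cl lies to the right of Si in period 3, so the across-period effect alone puts Cl higher.
Note the exception: Si has a higher electron affinity than P, contrary to the simple trend — adding an electron to P's half-filled 3p³ is unfavourable, so Si (3p²) has the more exothermic EA.
Approximate values (kJ/mol): Si 134, P 72, Cl 349, Ga 29, Sr 5.
So from highest to lowest: Cl > Si > P > Ga > Sr.

Cl > Si > P > Ga > Sr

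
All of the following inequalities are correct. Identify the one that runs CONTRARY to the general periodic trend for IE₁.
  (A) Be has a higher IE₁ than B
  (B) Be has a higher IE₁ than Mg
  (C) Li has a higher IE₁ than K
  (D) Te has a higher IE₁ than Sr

The general trend: IE₁ increases across a period and decreases down a group.
(A) Be (period 2, group 2) vs B (period 2, group 13): the stated order contradicts the simple trend.
(B) Be (period 2, group 2) vs Mg (period 3, group 2): the stated order agrees with the simple trend.
(C) Li (period 2, group 1) vs K (period 4, group 1): the stated order agrees with the simple trend.
(D) Te (period 5, group 16) vs Sr (period 5, group 2): the stated order agrees with the simple trend.
The exception is (A): removing B's lone 2p electron is easier than breaking Be's filled 2s².

(A)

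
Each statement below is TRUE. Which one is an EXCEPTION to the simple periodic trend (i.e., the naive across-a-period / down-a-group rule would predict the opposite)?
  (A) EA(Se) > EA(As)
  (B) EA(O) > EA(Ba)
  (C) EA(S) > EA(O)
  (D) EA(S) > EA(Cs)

(C)

The general trend: electron affinity increases across a period and decreases down a group.
(A) Se (period 4, group 16) vs As (period 4, group 15): the stated order agrees with the simple trend.
(B) O (period 2, group 16) vs Ba (period 6, group 2): the stated order agrees with the simple trend.
(C) S (period 3, group 16) vs O (period 2, group 16): the stated order contradicts the simple trend.
(D) S (period 3, group 16) vs Cs (period 6, group 1): the stated order agrees with the simple trend.
The exception is (C): the compact 2p subshell of O repels the added electron more than S's larger 3p does.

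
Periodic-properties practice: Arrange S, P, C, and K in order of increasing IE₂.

P, S, C, K

The second ionization energy removes an electron from the +1 ion. For each element: S⁺ still has 5 valence electrons; P⁺ still has 4 valence electrons; C⁺ still has 3 valence electrons; K⁺ is the bare [Ar] core.
Pulling an electron out of a noble-gas core costs far more than removing a remaining valence electron, so K sits at the high end of IE_2.
Valence configurations: S⁺ [Ne]3s²3p³, P⁺ [Ne]3s²3p², C⁺ [He]2s²2p¹.
The numbers (kJ/mol): S 2252, P 1907, C 2353, K 3052.
Putting it together, IE_2: P < S < C < K.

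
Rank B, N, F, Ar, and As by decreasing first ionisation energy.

F > Ar > N > As > B

B is in period 2, group 13; N is in period 2, group 15; F is in period 2, group 17; Ar is in period 3, group 18; As is in period 4, group 15.
Across a period the outer electron is held more tightly (higher IE₁); down a group it sits in a higher shell, more shielded, and comes off more easily.
These span different periods and groups, so the two trends combine.
As > B: the two effects oppose for this pair; the across-period effect wins (947 vs 801 kJ/mol).
N > As: they share group 15; the group trend gives N the larger value.
Ar > N: period and group pull opposite ways; the across-period shift dominates (1521 vs 1402 kJ/mol).
F > Ar: period and group pull opposite ways; the down-group shift dominates (1681 vs 1521 kJ/mol).
Approximate values (kJ/mol): B 801, N 1402, F 1681, Ar 1521, As 947.
So from highest to lowest: F > Ar > N > As > B.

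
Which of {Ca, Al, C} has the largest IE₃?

The third ionization energy removes an electron from the +2 ion. For each element: Ca²⁺ is the bare [Ar] core; Al²⁺ still has 1 valence electron; C²⁺ still has 2 valence electrons.
Breaking into a closed-shell core is much more expensive than removing a leftover valence electron — Ca has the largest IE_3 here.
Valence configurations: Al²⁺ [Ne]3s¹, C²⁺ [He]2s².
The numbers (kJ/mol): Ca 4912, Al 2745, C 4620.
Hence IE_3: Al < C < Ca.

Ca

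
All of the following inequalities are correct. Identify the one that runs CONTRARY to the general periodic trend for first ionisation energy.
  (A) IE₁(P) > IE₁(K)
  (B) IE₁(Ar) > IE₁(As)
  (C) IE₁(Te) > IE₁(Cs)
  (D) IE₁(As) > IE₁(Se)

(D)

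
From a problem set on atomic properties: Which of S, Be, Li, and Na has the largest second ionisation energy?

After 1 electron has been removed, what remains? S⁺ still has 5 valence electrons; Be⁺ still has 1 valence electron; Li⁺ is the bare [He] core; Na⁺ is the bare [Ne] core.
Pulling an electron out of a noble-gas core costs far more than removing a remaining valence electron, so Na and Li sit at the high end of IE_2.
Valence configurations: S⁺ [Ne]3s²3p³, Be⁺ [He]2s¹.
Approximate IE_2 values (kJ/mol): S 2252, Be 1757, Li 7298, Na 4562.
Overall IE_2 order: Be < S < Na < Li.

Li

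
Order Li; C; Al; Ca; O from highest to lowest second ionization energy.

The second ionization energy removes an electron from the +1 ion. For each element: Li⁺ is the bare [He] core; C⁺ still has 3 valence electrons; Al⁺ still has 2 valence electrons; Ca⁺ still has 1 valence electron; O⁺ still has 5 valence electrons.
Core electrons are held far more tightly than valence electrons, so Li tops the IE_2 order.
Valence configurations: C⁺ [He]2s²2p¹, Al⁺ [Ne]3s², Ca⁺ [Ar]4s¹, O⁺ [He]2s²2p³.
Tabulated IE_2 (kJ/mol): Li 7298, C 2353, Al 1817, Ca 1145, O 3388.
So the second ionization energies run Ca < Al < C < O < Li.

Li > O > C > Al > Ca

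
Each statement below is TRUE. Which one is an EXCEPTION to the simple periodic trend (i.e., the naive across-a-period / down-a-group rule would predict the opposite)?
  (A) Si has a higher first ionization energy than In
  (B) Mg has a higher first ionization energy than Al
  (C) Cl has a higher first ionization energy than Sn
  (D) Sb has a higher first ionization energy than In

(B)

The general trend: first ionization energy increases across a period and decreases down a group.
(A) Si (period 3, group 14) vs In (period 5, group 13): the stated order agrees with the simple trend.
(B) Mg (period 3, group 2) vs Al (period 3, group 13): the stated order contradicts the simple trend.
(C) Cl (period 3, group 17) vs Sn (period 5, group 14): the stated order agrees with the simple trend.
(D) Sb (period 5, group 15) vs In (period 5, group 13): the stated order agrees with the simple trend.
The exception is (B): Al's single 3p electron is easier to remove than one from Mg's filled 3s².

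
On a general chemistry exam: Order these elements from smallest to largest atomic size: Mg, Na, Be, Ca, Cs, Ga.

Be is in period 2, group 2; Na is in period 3, group 1; Mg is in period 3, group 2; Ca is in period 4, group 2; Ga is in period 4, group 13; Cs is in period 6, group 1.
Across a period the added protons contract the valence shell; down a group each new principal shell makes the atom larger.
Neither a single period nor a single group — weigh both effects.
Ga > Be: the two effects oppose for this pair; the down-group effect wins (124 vs 102 pm).
Mg > Ga: the two effects oppose for this pair; the across-period effect wins (139 vs 124 pm).
Na > Mg: both are in period 3; the period trend gives Na the larger value.
Ca > Na: period and group pull opposite ways; the down-group shift dominates (171 vs 155 pm).
Cs > Ca: both effects reinforce here, so Cs is clearly the larger of the two.
Tabulated atomic radius (pm): Be 102, Na 155, Mg 139, Ca 171, Ga 124, Cs 232.
So from smallest to largest: Be < Ga < Mg < Na < Ca < Cs.

Be < Ga < Mg < Na < Ca < Cs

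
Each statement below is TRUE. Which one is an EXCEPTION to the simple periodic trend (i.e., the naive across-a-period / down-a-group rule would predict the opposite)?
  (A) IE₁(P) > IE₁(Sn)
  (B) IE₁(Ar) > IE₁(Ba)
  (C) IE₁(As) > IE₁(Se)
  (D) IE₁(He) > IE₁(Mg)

(C)

The general trend: first ionization energy increases across a period and decreases down a group.
(A) P (period 3, group 15) vs Sn (period 5, group 14): the stated order agrees with the simple trend.
(B) Ar (period 3, group 18) vs Ba (period 6, group 2): the stated order agrees with the simple trend.
(C) As (period 4, group 15) vs Se (period 4, group 16): the stated order contradicts the simple trend.
(D) He (period 1, group 18) vs Mg (period 3, group 2): the stated order agrees with the simple trend.
The exception is (C): Se (4p⁴) ionizes more easily than half-filled As (4p³).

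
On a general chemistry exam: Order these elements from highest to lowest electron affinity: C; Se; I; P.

I > Se > C > P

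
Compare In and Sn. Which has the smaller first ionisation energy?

In

In is in period 5, group 13; Sn is in period 5, group 14.
First ionization energy rises across a period (greater Z_eff holds electrons more tightly) and falls down a group (valence electrons are farther from the nucleus).
All lie in period 5, so first ionization energy increases left to right.
So In has the smaller first ionisation energy (In < Sn).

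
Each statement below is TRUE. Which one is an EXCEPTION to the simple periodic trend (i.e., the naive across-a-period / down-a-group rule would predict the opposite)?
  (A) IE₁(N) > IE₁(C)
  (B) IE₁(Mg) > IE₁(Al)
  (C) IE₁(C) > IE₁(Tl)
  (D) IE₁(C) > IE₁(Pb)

The general trend: first ionisation energy increases across a period and decreases down a group.
(A) N (period 2, group 15) vs C (period 2, group 14): the stated order agrees with the simple trend.
(B) Mg (period 3, group 2) vs Al (period 3, group 13): the stated order contradicts the simple trend.
(C) C (period 2, group 14) vs Tl (period 6, group 13): the stated order agrees with the simple trend.
(D) C (period 2, group 14) vs Pb (period 6, group 14): the stated order agrees with the simple trend.
The exception is (B): Al's single 3p electron is easier to remove than one from Mg's filled 3s².

(B)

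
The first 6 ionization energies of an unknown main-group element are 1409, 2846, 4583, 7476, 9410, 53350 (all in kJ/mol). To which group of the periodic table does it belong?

Group 15

Look for the largest jump between consecutive ionization energies: IE6/IE5 ≈ 5.7, far larger than any earlier ratio.
That jump marks the point where a core electron is being removed. So the atom has 5 valence electrons.
A main-group element with 5 valence electrons is in group 15.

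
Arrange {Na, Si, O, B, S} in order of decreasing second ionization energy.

Na > O > B > S > Si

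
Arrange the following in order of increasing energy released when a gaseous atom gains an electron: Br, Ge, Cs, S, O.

Cs, Ge, O, S, Br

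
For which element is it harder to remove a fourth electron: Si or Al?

Al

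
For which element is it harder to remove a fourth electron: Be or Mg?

After 3 electrons have been removed, what remains? Be³⁺ is already 1 electron into the core; Mg³⁺ is already 1 electron into the core.
All of these are removing an electron from a noble-gas core or deeper; the smaller core (lower principal quantum number) is held far more tightly, and within a period the higher nuclear charge binds the same core more tightly.
The numbers (kJ/mol): Be 21007, Mg 10543.
Hence IE_4: Mg < Be.

Be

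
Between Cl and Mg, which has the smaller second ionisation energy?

Consider each +1 ion: Cl⁺ still has 6 valence electrons; Mg⁺ still has 1 valence electron.
All are still removing valence electrons, so compare the +1 ions as you would atoms: IE_2 generally rises across a period (higher Z_eff) and falls down a group (larger shell), subject to the usual subshell exceptions.
Valence configurations: Cl⁺ [Ne]3s²3p⁴, Mg⁺ [Ne]3s¹.
The numbers (kJ/mol): Cl 2298, Mg 1451.
Hence IE_2: Mg < Cl.

Mg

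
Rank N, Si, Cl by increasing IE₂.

Si < Cl < N

After 1 electron has been removed, what remains? N⁺ still has 4 valence electrons; Si⁺ still has 3 valence electrons; Cl⁺ still has 6 valence electrons.
All are still removing valence electrons, so compare the +1 ions as you would atoms: IE_2 generally rises across a period (higher Z_eff) and falls down a group (larger shell), subject to the usual subshell exceptions.
Valence configurations: N⁺ [He]2s²2p², Si⁺ [Ne]3s²3p¹, Cl⁺ [Ne]3s²3p⁴.
The numbers (kJ/mol): N 2856, Si 1577, Cl 2298.
So the second ionization energies run Si < Cl < N.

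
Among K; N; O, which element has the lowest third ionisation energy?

After 2 electrons have been removed, what remains? K²⁺ is already 1 electron into the core; N²⁺ still has 3 valence electrons; O²⁺ still has 4 valence electrons.
Usually core removal costs more than valence removal, but here the competition is close: a tightly held n=2 valence electron can cost more to remove than an n=3 core electron, so the actual values have to decide it.
Valence configurations: N²⁺ [He]2s²2p¹, O²⁺ [He]2s²2p².
The numbers (kJ/mol): K 4420, N 4578, O 5300.
Overall IE_3 order: K < N < O.

K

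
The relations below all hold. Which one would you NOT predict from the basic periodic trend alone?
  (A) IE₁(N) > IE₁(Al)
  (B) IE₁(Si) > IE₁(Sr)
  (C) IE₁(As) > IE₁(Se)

The general trend: first ionisation energy increases across a period and decreases down a group.
(A) N (period 2, group 15) vs Al (period 3, group 13): the stated order agrees with the simple trend.
(B) Si (period 3, group 14) vs Sr (period 5, group 2): the stated order agrees with the simple trend.
(C) As (period 4, group 15) vs Se (period 4, group 16): the stated order contradicts the simple trend.
The exception is (C): Se (4p⁴) ionizes more easily than half-filled As (4p³).

(C)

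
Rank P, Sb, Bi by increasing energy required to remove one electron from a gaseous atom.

Bi < Sb < P

P is in period 3, group 15; Sb is in period 5, group 15; Bi is in period 6, group 15.
Removing the outermost electron gets harder across a period and easier down a group.
All are in group 15, so first ionization energy increases up the group.
So from lowest to highest: Bi < Sb < P.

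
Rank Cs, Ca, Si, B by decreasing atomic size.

Cs, Ca, Si, B

Moving right in a period, electrons are added to the same shell under a stronger nuclear pull, so atoms get smaller; moving down, a new shell is opened and atoms get larger.
Neither a single period nor a single group — weigh both effects.
Si > B: period and group pull opposite ways; the down-group shift dominates (116 vs 85 pm).
Ca > Si: relative to Si, both the across-period and down-group shifts push Ca's atomic radius up.
Cs > Ca: relative to Ca, both the across-period and down-group shifts push Cs's atomic radius up.
Tabulated atomic radius (pm): B 85, Si 116, Ca 171, Cs 232.
So from largest to smallest: Cs > Ca > Si > B.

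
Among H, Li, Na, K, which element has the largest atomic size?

H is in period 1, group 1; Li is in period 2, group 1; Na is in period 3, group 1; K is in period 4, group 1.
Atomic radius shrinks across a period as nuclear charge pulls the same shell inward, and grows down a group as new shells are added.
All are in group 1, so atomic radius increases down the group.
The largest atomic size among these belongs to K.

K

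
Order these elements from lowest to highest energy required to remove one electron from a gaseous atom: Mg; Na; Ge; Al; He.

He is in period 1, group 18; Na is in period 3, group 1; Mg is in period 3, group 2; Al is in period 3, group 13; Ge is in period 4, group 14.
Across a period the outer electron is held more tightly (higher IE₁); down a group it sits in a higher shell, more shielded, and comes off more easily.
Here both period and group differ, so the two effects have to be weighed against each other.
Al > Na: Al lies to the right of Na in period 3, so the across-period effect alone puts Al higher.
Mg > Al: this pair runs against the simple trend — see the exception note.
Ge > Mg: period and group pull opposite ways; the across-period shift dominates (762 vs 738 kJ/mol).
He > Ge: both effects reinforce here, so He is clearly the higher of the two.
Note the exception: Mg has a higher first ionization energy than Al, contrary to the simple trend — Al's single 3p electron is easier to remove than one from Mg's filled 3s².
Tabulated first ionization energy (kJ/mol): He 2372, Na 496, Mg 738, Al 578, Ge 762.
So from lowest to highest: Na < Al < Mg < Ge < He.

Na, Al, Mg, Ge, He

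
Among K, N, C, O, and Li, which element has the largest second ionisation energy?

The second ionization energy removes an electron from the +1 ion. For each element: K⁺ is the bare [Ar] core; N⁺ still has 4 valence electrons; C⁺ still has 3 valence electrons; O⁺ still has 5 valence electrons; Li⁺ is the bare [He] core.
Usually core removal costs more than valence removal, but here the competition is close: a tightly held n=2 valence electron can cost more to remove than an n=3 core electron, so the actual values have to decide it.
Valence configurations: N⁺ [He]2s²2p², C⁺ [He]2s²2p¹, O⁺ [He]2s²2p³.
Tabulated IE_2 (kJ/mol): K 3052, N 2856, C 2353, O 3388, Li 7298.
Overall IE_2 order: C < N < K < O < Li.

Li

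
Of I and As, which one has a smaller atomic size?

As

Moving right in a period, electrons are added to the same shell under a stronger nuclear pull, so atoms get smaller; moving down, a new shell is opened and atoms get larger.
Here both period and group differ, so the two effects have to be weighed against each other.
I > As: period and group pull opposite ways; the down-group shift dominates (133 vs 121 pm).
Approximate values (pm): As 121, I 133.
So As has the smaller atomic size (As < I).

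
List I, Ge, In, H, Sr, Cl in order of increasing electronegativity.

Electronegativity increases across a period and decreases down a group, tracking effective nuclear charge and atomic size.
Here both period and group differ, so the two effects have to be weighed against each other.
In > Sr: both are in period 5; the period trend gives In the larger value.
Ge > In: relative to In, both the across-period and down-group shifts push Ge's electronegativity up.
H > Ge: the two effects oppose for this pair; the down-group effect wins (2.20 vs 2.01).
I > H: period and group pull opposite ways; the across-period shift dominates (2.66 vs 2.20).
Cl > I: they share group 17; the group trend gives Cl the larger value.
For reference (Pauling): H 2.20, Cl 3.16, Ge 2.01, Sr 0.95, In 1.78, I 2.66.
So from lowest to highest: Sr < In < Ge < H < I < Cl.

Sr < In < Ge < H < I < Cl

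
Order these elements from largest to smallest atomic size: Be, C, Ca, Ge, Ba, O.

Ba > Ca > Ge > Be > C > O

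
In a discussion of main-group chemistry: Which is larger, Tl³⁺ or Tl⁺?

Both ions have Z = 81 protons, but Tl³⁺ has lost more electrons, so its remaining electrons feel a larger effective nuclear charge per electron and are pulled in more tightly.
Higher positive charge → smaller ion, so Tl⁺ > Tl³⁺.

Tl⁺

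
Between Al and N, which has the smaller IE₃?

Consider each +2 ion: Al²⁺ still has 1 valence electron; N²⁺ still has 3 valence electrons.
All are still removing valence electrons, so compare the +2 ions as you would atoms: IE_3 generally rises across a period (higher Z_eff) and falls down a group (larger shell), subject to the usual subshell exceptions.
Valence configurations: Al²⁺ [Ne]3s¹, N²⁺ [He]2s²2p¹.
Tabulated IE_3 (kJ/mol): Al 2745, N 4578.
Overall IE_3 order: Al < N.

Al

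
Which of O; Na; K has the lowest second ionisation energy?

K

The second ionization energy removes an electron from the +1 ion. For each element: O⁺ still has 5 valence electrons; Na⁺ is the bare [Ne] core; K⁺ is the bare [Ar] core.
Usually core removal costs more than valence removal, but here the competition is close: a tightly held n=2 valence electron can cost more to remove than an n=3 core electron, so the actual values have to decide it.
Approximate IE_2 values (kJ/mol): O 3388, Na 4562, K 3052.
Overall IE_2 order: K < O < Na.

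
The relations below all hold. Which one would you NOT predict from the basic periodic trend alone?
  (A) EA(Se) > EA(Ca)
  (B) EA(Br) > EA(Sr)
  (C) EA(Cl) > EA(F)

(C)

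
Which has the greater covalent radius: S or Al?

Al

Al is in period 3, group 13; S is in period 3, group 16.
Across a period the added protons contract the valence shell; down a group each new principal shell makes the atom larger.
All lie in period 3, so atomic radius increases right to left.
So Al has the greater covalent radius (Al > S).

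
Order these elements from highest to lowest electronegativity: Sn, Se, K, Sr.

K is in period 4, group 1; Se is in period 4, group 16; Sr is in period 5, group 2; Sn is in period 5, group 14.
EN rises left→right (higher Z_eff, smaller atoms) and falls top→bottom (larger, more shielded atoms).
Here both period and group differ, so the two effects have to be weighed against each other.
Sr > K: the two effects oppose for this pair; the across-period effect wins (0.95 vs 0.82).
Sn > Sr: Sn lies to the right of Sr in period 5, so the across-period effect alone puts Sn higher.
Se > Sn: relative to Sn, both the across-period and down-group shifts push Se's electronegativity up.
For reference (Pauling): K 0.82, Se 2.55, Sr 0.95, Sn 1.96.
So from highest to lowest: Se > Sn > Sr > K.

Se > Sn > Sr > K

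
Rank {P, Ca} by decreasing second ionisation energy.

P, Ca

IE_2 is the cost of taking one more electron from the +1 cation: P⁺ still has 4 valence electrons; Ca⁺ still has 1 valence electron.
All are still removing valence electrons, so compare the +1 ions as you would atoms: IE_2 generally rises across a period (higher Z_eff) and falls down a group (larger shell), subject to the usual subshell exceptions.
Valence configurations: P⁺ [Ne]3s²3p², Ca⁺ [Ar]4s¹.
The numbers (kJ/mol): P 1907, Ca 1145.
Putting it together, IE_2: Ca < P.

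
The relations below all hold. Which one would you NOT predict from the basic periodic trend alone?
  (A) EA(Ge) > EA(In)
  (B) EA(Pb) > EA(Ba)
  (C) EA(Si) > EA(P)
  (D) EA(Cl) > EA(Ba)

(C)

The general trend: electron affinity increases across a period and decreases down a group.
(A) Ge (period 4, group 14) vs In (period 5, group 13): the stated order agrees with the simple trend.
(B) Pb (period 6, group 14) vs Ba (period 6, group 2): the stated order agrees with the simple trend.
(C) Si (period 3, group 14) vs P (period 3, group 15): the stated order contradicts the simple trend.
(D) Cl (period 3, group 17) vs Ba (period 6, group 2): the stated order agrees with the simple trend.
The exception is (C): adding an electron to P's half-filled 3p³ is unfavourable, so Si (3p²) has the more exothermic EA.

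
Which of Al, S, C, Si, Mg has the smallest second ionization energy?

Mg

The second ionization energy removes an electron from the +1 ion. For each element: Al⁺ still has 2 valence electrons; S⁺ still has 5 valence electrons; C⁺ still has 3 valence electrons; Si⁺ still has 3 valence electrons; Mg⁺ still has 1 valence electron.
All are still removing valence electrons, so compare the +1 ions as you would atoms: IE_2 generally rises across a period (higher Z_eff) and falls down a group (larger shell), subject to the usual subshell exceptions.
Valence configurations: Al⁺ [Ne]3s², S⁺ [Ne]3s²3p³, C⁺ [He]2s²2p¹, Si⁺ [Ne]3s²3p¹, Mg⁺ [Ne]3s¹.
Si⁺ loses a lone 3p electron whereas Al⁺ must break into a filled 3s² pair, so IE_2(Al) > IE_2(Si) even though Si has the higher nuclear charge.
Approximate IE_2 values (kJ/mol): Al 1817, S 2252, C 2353, Si 1577, Mg 1451.
Overall IE_2 order: Mg < Si < Al < S < C.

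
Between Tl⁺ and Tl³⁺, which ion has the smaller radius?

Tl³⁺

Both ions have Z = 81 protons, but Tl³⁺ has lost more electrons, so its remaining electrons feel a larger effective nuclear charge per electron and are pulled in more tightly.
Higher positive charge → smaller ion, so Tl⁺ > Tl³⁺.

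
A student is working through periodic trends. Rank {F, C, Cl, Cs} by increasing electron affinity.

C is in period 2, group 14; F is in period 2, group 17; Cl is in period 3, group 17; Cs is in period 6, group 1.
EA tends to increase across a period and decrease down a group, though the pattern is less regular than for IE or radius.
Here both period and group differ, so the two effects have to be weighed against each other.
C > Cs: both effects reinforce here, so C is clearly the higher of the two.
F > C: both are in period 2; the period trend gives F the larger value.
Cl > F: this pair runs against the simple trend — see the exception note.
Note the exception: Cl has a higher electron affinity than F, contrary to the simple trend — F's small 2p subshell makes the incoming electron feel strong e⁻–e⁻ repulsion, so Cl actually releases more energy on gaining an electron.
Approximate values (kJ/mol): C 122, F 328, Cl 349, Cs 46.
So from lowest to highest: Cs < C < F < Cl.

Cs < C < F < Cl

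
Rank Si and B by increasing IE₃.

Si, B

After 2 electrons have been removed, what remains? Si²⁺ still has 2 valence electrons; B²⁺ still has 1 valence electron.
All are still removing valence electrons, so compare the +2 ions as you would atoms: IE_3 generally rises across a period (higher Z_eff) and falls down a group (larger shell), subject to the usual subshell exceptions.
Valence configurations: Si²⁺ [Ne]3s², B²⁺ [He]2s¹.
The numbers (kJ/mol): Si 3232, B 3660.
So the third ionization energies run Si < B.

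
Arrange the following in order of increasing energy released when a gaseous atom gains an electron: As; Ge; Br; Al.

Al < As < Ge < Br

Al is in period 3, group 13; Ge is in period 4, group 14; As is in period 4, group 15; Br is in period 4, group 17.
Electron affinity generally becomes more exothermic across a period toward the halogens and less exothermic down a group.
Here both period and group differ, so the two effects have to be weighed against each other.
As > Al: period and group pull opposite ways; the across-period shift dominates (78 vs 42 kJ/mol).
Ge > As: this pair runs against the simple trend — see the exception note.
Br > Ge: both are in period 4; the period trend gives Br the larger value.
Note the exception: Ge has a higher electron affinity than As, contrary to the simple trend — adding an electron to As's half-filled 4p³ is unfavourable, so Ge (4p²) has the more exothermic EA.
For reference (kJ/mol): Al 42, Ge 119, As 78, Br 325.
So from lowest to highest: Al < As < Ge < Br.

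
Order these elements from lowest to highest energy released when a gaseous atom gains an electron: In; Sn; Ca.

Ca is in period 4, group 2; In is in period 5, group 13; Sn is in period 5, group 14.
Atoms with high Z_eff and room in the valence shell (especially the halogens) have the most exothermic electron affinities.
These span different periods and groups, so the two trends combine.
In > Ca: period and group pull opposite ways; the across-period shift dominates (29 vs 2 kJ/mol).
Sn > In: Sn lies to the right of In in period 5, so the across-period effect alone puts Sn higher.
For reference (kJ/mol): Ca 2, In 29, Sn 107.
So from lowest to highest: Ca < In < Sn.

Ca < In < Sn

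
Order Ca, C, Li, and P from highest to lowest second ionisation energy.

The second ionization energy removes an electron from the +1 ion. For each element: Ca⁺ still has 1 valence electron; C⁺ still has 3 valence electrons; Li⁺ is the bare [He] core; P⁺ still has 4 valence electrons.
Breaking into a closed-shell core is much more expensive than removing a leftover valence electron — Li has the largest IE_2 here.
Valence configurations: Ca⁺ [Ar]4s¹, C⁺ [He]2s²2p¹, P⁺ [Ne]3s²3p².
Tabulated IE_2 (kJ/mol): Ca 1145, C 2353, Li 7298, P 1907.
Putting it together, IE_2: Ca < P < C < Li.

Li > C > P > Ca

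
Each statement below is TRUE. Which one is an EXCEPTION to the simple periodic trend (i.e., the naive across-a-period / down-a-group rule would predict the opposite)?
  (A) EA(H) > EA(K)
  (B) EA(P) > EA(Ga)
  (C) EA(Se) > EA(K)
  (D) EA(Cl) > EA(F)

The general trend: electron affinity increases across a period and decreases down a group.
(A) H (period 1, group 1) vs K (period 4, group 1): the stated order agrees with the simple trend.
(B) P (period 3, group 15) vs Ga (period 4, group 13): the stated order agrees with the simple trend.
(C) Se (period 4, group 16) vs K (period 4, group 1): the stated order agrees with the simple trend.
(D) Cl (period 3, group 17) vs F (period 2, group 17): the stated order contradicts the simple trend.
The exception is (D): F's small 2p subshell makes the incoming electron feel strong e⁻–e⁻ repulsion, so Cl actually releases more energy on gaining an electron.

(D)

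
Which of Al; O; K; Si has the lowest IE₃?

Al

The third ionization energy removes an electron from the +2 ion. For each element: Al²⁺ still has 1 valence electron; O²⁺ still has 4 valence electrons; K²⁺ is already 1 electron into the core; Si²⁺ still has 2 valence electrons.
Usually core removal costs more than valence removal, but here the competition is close: a tightly held n=2 valence electron can cost more to remove than an n=3 core electron, so the actual values have to decide it.
Valence configurations: Al²⁺ [Ne]3s¹, O²⁺ [He]2s²2p², Si²⁺ [Ne]3s².
Tabulated IE_3 (kJ/mol): Al 2745, O 5300, K 4420, Si 3232.
Overall IE_3 order: Al < Si < K < O.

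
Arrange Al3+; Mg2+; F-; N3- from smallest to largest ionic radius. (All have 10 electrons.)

All of these have 10 electrons, so size is governed by nuclear charge alone: the more protons, the stronger the pull on the same electron cloud, and the smaller the ion.
Nuclear charges: Al3+ (Z=13), Mg2+ (Z=12), F- (Z=9), N3- (Z=7).
Smallest to largest: Al3+ < Mg2+ < F- < N3-.

Al3+, Mg2+, F-, N3-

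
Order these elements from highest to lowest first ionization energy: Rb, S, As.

S is in period 3, group 16; As is in period 4, group 15; Rb is in period 5, group 1.
First ionization energy rises across a period (greater Z_eff holds electrons more tightly) and falls down a group (valence electrons are farther from the nucleus).
Neither a single period nor a single group — weigh both effects.
As > Rb: both effects reinforce here, so As is clearly the higher of the two.
S > As: relative to As, both the across-period and down-group shifts push S's first ionization energy up.
For reference (kJ/mol): S 1000, As 947, Rb 403.
So from highest to lowest: S > As > Rb.

S, As, Rb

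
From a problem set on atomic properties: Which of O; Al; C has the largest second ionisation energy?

O

After 1 electron has been removed, what remains? O⁺ still has 5 valence electrons; Al⁺ still has 2 valence electrons; C⁺ still has 3 valence electrons.
All are still removing valence electrons, so compare the +1 ions as you would atoms: IE_2 generally rises across a period (higher Z_eff) and falls down a group (larger shell), subject to the usual subshell exceptions.
Valence configurations: O⁺ [He]2s²2p³, Al⁺ [Ne]3s², C⁺ [He]2s²2p¹.
Tabulated IE_2 (kJ/mol): O 3388, Al 1817, C 2353.
So the second ionization energies run Al < C < O.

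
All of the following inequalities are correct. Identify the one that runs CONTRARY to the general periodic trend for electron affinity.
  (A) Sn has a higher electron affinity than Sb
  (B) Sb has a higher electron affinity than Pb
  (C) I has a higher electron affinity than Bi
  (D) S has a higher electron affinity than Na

The general trend: electron affinity increases across a period and decreases down a group.
(A) Sn (period 5, group 14) vs Sb (period 5, group 15): the stated order contradicts the simple trend.
(B) Sb (period 5, group 15) vs Pb (period 6, group 14): the stated order agrees with the simple trend.
(C) I (period 5, group 17) vs Bi (period 6, group 15): the stated order agrees with the simple trend.
(D) S (period 3, group 16) vs Na (period 3, group 1): the stated order agrees with the simple trend.
The exception is (A): adding an electron to Sb's half-filled 5p³ is unfavourable, so Sn has the more exothermic EA.

(A)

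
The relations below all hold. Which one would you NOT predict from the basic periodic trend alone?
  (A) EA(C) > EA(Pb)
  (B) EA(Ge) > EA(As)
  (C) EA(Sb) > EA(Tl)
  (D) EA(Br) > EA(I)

(B)

The general trend: electron affinity increases across a period and decreases down a group.
(A) C (period 2, group 14) vs Pb (period 6, group 14): the stated order agrees with the simple trend.
(B) Ge (period 4, group 14) vs As (period 4, group 15): the stated order contradicts the simple trend.
(C) Sb (period 5, group 15) vs Tl (period 6, group 13): the stated order agrees with the simple trend.
(D) Br (period 4, group 17) vs I (period 5, group 17): the stated order agrees with the simple trend.
The exception is (B): adding an electron to As's half-filled 4p³ is unfavourable, so Ge (4p²) has the more exothermic EA.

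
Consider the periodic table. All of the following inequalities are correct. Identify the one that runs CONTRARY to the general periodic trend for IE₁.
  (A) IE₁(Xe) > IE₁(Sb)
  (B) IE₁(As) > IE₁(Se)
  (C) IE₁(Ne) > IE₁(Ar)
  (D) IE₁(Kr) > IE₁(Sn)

The general trend: IE₁ increases across a period and decreases down a group.
(A) Xe (period 5, group 18) vs Sb (period 5, group 15): the stated order agrees with the simple trend.
(B) As (period 4, group 15) vs Se (period 4, group 16): the stated order contradicts the simple trend.
(C) Ne (period 2, group 18) vs Ar (period 3, group 18): the stated order agrees with the simple trend.
(D) Kr (period 4, group 18) vs Sn (period 5, group 14): the stated order agrees with the simple trend.
The exception is (B): Se (4p⁴) ionizes more easily than half-filled As (4p³).

(B)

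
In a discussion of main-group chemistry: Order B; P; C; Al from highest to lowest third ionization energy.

C > B > P > Al

The third ionization energy removes an electron from the +2 ion. For each element: B²⁺ still has 1 valence electron; P²⁺ still has 3 valence electrons; C²⁺ still has 2 valence electrons; Al²⁺ still has 1 valence electron.
All are still removing valence electrons, so compare the +2 ions as you would atoms: IE_3 generally rises across a period (higher Z_eff) and falls down a group (larger shell), subject to the usual subshell exceptions.
Valence configurations: B²⁺ [He]2s¹, P²⁺ [Ne]3s²3p¹, C²⁺ [He]2s², Al²⁺ [Ne]3s¹.
Approximate IE_3 values (kJ/mol): B 3660, P 2914, C 4620, Al 2745.
Hence IE_3: Al < P < B < C.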